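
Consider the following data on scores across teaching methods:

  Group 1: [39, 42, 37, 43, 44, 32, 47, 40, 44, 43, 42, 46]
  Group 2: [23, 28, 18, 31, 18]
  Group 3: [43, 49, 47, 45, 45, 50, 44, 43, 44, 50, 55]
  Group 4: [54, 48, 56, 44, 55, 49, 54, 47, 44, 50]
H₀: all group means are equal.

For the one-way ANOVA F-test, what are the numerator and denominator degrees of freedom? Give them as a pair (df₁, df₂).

degrees of freedom = [3, 34]

k = 4 groups, N = 38 total
df = (k−1, N−k) = (4−1, 38−4) = (3, 34)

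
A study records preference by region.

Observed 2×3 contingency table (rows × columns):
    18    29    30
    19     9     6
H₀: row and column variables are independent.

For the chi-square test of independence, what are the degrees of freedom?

df = (r−1)(c−1) = (2−1)·(3−1) = 2

degrees of freedom = 2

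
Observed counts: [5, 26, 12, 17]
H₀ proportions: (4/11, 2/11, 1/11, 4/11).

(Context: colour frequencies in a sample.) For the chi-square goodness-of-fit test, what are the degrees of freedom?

degrees of freedom = 3

df = k − 1 = 4 − 1 = 3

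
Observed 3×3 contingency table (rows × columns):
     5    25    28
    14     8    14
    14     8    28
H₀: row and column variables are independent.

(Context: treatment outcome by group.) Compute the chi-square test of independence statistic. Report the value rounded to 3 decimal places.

Row totals [58, 36, 50], col totals [33, 41, 70], n=144
χ² = (5−13.29)²/13.29 + (25−16.51)²/16.51 + (28−28.19)²/28.19 + (14−8.25)²/8.25 + (8−10.25)²/10.25 + (14−17.50)²/17.50 + (14−11.46)²/11.46 + (8−14.24)²/14.24 + (28−24.31)²/24.31 = 18.5932
df = 4

test statistic = 18.593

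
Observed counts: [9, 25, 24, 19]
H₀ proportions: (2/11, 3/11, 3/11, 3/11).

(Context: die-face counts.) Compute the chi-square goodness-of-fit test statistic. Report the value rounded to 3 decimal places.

test statistic = 3.167

n = 77; E_i = n·p_i = [14.00, 21.00, 21.00, 21.00]
χ² = (9−14.00)²/14.00 + (25−21.00)²/21.00 + (24−21.00)²/21.00 + (19−21.00)²/21.00 = 3.1667
df = 3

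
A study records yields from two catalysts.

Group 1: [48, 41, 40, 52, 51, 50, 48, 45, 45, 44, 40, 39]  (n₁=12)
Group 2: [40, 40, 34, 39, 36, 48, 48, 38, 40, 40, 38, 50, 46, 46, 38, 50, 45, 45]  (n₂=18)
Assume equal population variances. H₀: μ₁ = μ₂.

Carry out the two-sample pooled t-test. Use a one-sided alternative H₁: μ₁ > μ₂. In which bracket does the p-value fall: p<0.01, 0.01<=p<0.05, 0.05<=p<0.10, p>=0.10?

x̄₁=45.250, s₁=4.575, n₁=12
x̄₂=42.278, s₂=4.980, n₂=18
s_p² = [11·4.575² + 17·4.980²]/28 = 23.2808
SE = √(s_p²·(1/12+1/18)) = 1.7982
t = (45.250−42.278)/1.7982 = 1.6529
df = 28
p-value (one-sided, H₁ greater) = 0.05476
→ bracket: 0.05<=p<0.10

p-value bracket: 0.05<=p<0.10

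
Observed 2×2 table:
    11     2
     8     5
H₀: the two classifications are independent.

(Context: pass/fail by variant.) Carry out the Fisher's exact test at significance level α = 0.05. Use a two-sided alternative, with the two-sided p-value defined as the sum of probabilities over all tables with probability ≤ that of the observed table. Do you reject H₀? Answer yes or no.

Margins: r₁=13, r₂=13, c₁=19, c₂=7, n=26
p_obs = C(13,11)·C(13,8)/C(26,19); sum pmf over tables with pmf ≤ p_obs
p-value (two-sided) = 0.37826
At α=0.05: p ≥ α → fail to reject H₀

reject H₀: no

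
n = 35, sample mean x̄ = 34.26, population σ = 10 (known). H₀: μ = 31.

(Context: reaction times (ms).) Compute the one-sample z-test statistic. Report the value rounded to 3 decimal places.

SE = σ/√n = 10/√35 = 1.6903
z = (x̄−μ₀)/SE = (34.26−31)/1.6903 = 1.9286

test statistic = 1.929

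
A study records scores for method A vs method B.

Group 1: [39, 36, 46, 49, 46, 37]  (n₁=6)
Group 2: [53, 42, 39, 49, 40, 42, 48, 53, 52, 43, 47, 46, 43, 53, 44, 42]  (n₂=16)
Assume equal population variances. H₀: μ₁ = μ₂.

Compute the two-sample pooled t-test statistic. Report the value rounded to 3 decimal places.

x̄₁=42.167, s₁=5.492, n₁=6
x̄₂=46.000, s₂=4.844, n₂=16
s_p² = [5·5.492² + 15·4.844²]/20 = 25.1417
SE = √(s_p²·(1/6+1/16)) = 2.4003
t = (42.167−46.000)/2.4003 = -1.5970
df = 20

test statistic = -1.597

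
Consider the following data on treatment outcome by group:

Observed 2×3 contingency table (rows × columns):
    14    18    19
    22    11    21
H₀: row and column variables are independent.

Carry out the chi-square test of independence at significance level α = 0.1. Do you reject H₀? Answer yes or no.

reject H₀: no

Row totals [51, 54], col totals [36, 29, 40], n=105
χ² = (14−17.49)²/17.49 + (18−14.09)²/14.09 + (19−19.43)²/19.43 + (22−18.51)²/18.51 + (11−14.91)²/14.91 + (21−20.57)²/20.57 = 3.4846
df = 2
p-value (upper-tail) = 0.17512
At α=0.1: p ≥ α → fail to reject H₀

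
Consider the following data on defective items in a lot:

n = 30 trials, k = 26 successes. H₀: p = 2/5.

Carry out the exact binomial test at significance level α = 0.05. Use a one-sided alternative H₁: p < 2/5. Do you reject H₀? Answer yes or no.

Exact binomial: n=30, k=26, p₀=2/5=0.4000
P(X≤26) from Σ C(n,i)·p₀^i·(1−p₀)^(n−i)
p-value (one-sided, H₁ less) = 1.00000
At α=0.05: p ≥ α → fail to reject H₀

reject H₀: no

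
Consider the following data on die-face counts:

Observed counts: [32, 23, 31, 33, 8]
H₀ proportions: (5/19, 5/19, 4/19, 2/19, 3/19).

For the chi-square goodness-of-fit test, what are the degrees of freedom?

degrees of freedom = 4

df = k − 1 = 5 − 1 = 4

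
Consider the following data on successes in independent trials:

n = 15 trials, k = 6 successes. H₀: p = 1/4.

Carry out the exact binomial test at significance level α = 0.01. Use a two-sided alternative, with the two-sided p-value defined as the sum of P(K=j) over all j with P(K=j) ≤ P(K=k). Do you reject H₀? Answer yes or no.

Exact binomial: n=15, k=6, p₀=1/4=0.2500
P(X=j) = C(n,j)·p₀^j·(1−p₀)^(n−j); p = Σ P(X=j) over j with P(X=j) ≤ P(X=6)
p-value (two-sided) = 0.22855
At α=0.01: p ≥ α → fail to reject H₀

reject H₀: no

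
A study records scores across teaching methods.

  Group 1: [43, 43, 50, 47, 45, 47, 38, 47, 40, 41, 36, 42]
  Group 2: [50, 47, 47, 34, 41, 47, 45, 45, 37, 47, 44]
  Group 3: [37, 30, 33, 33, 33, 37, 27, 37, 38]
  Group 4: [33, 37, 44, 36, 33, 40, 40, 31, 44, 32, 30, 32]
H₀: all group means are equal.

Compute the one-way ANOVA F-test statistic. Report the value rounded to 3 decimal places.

test statistic = 13.643

Group means [43.25, 44.00, 33.89, 36.00], grand mean 39.545
SSB = Σnᵢ(x̄ᵢ−x̄)² = 821.770; SSW = ΣΣ(x−x̄ᵢ)² = 803.139
MSB = 821.770/3 = 273.9234; MSW = 803.139/40 = 20.0785
F = MSB/MSW = 13.6426
df = (3, 40)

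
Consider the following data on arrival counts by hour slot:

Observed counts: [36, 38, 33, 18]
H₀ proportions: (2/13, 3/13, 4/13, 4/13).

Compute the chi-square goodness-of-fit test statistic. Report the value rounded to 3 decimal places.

n = 125; E_i = n·p_i = [19.23, 28.85, 38.46, 38.46]
χ² = (36−19.23)²/19.23 + (38−28.85)²/28.85 + (33−38.46)²/38.46 + (18−38.46)²/38.46 = 29.1887
df = 3

test statistic = 29.189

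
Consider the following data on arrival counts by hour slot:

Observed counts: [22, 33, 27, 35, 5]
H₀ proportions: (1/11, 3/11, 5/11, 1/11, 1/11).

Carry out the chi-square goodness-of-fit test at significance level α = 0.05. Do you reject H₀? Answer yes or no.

reject H₀: yes

n = 122; E_i = n·p_i = [11.09, 33.27, 55.45, 11.09, 11.09]
χ² = (22−11.09)²/11.09 + (33−33.27)²/33.27 + (27−55.45)²/55.45 + (35−11.09)²/11.09 + (5−11.09)²/11.09 = 80.2197
df = 4
p-value (upper-tail) = 0.00000
At α=0.05: p < α → reject H₀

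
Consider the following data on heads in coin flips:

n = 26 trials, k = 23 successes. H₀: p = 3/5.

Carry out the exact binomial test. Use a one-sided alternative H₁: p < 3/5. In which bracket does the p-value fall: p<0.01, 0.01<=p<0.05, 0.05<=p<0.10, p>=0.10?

p-value bracket: p>=0.10

Exact binomial: n=26, k=23, p₀=3/5=0.6000
P(X≤23) from Σ C(n,i)·p₀^i·(1−p₀)^(n−i)
p-value (one-sided, H₁ less) = 0.99972
→ bracket: p>=0.10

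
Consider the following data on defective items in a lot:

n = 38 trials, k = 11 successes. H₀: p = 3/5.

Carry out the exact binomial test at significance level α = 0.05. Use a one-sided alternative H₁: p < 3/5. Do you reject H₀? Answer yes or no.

Exact binomial: n=38, k=11, p₀=3/5=0.6000
P(X≤11) from Σ C(n,i)·p₀^i·(1−p₀)^(n−i)
p-value (one-sided, H₁ less) = 0.00011
At α=0.05: p < α → reject H₀

reject H₀: yes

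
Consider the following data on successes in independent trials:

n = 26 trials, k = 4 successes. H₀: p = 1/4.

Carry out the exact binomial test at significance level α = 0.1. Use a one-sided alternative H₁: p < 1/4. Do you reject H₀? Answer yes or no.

reject H₀: no

Exact binomial: n=26, k=4, p₀=1/4=0.2500
P(X≤4) from Σ C(n,i)·p₀^i·(1−p₀)^(n−i)
p-value (one-sided, H₁ less) = 0.18436
At α=0.1: p ≥ α → fail to reject H₀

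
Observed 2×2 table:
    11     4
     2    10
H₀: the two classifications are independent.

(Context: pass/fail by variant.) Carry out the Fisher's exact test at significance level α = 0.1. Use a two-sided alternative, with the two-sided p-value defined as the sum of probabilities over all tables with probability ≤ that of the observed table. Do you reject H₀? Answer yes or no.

reject H₀: yes

Margins: r₁=15, r₂=12, c₁=13, c₂=14, n=27
p_obs = C(15,11)·C(12,2)/C(27,13); sum pmf over tables with pmf ≤ p_obs
p-value (two-sided) = 0.00633
At α=0.1: p < α → reject H₀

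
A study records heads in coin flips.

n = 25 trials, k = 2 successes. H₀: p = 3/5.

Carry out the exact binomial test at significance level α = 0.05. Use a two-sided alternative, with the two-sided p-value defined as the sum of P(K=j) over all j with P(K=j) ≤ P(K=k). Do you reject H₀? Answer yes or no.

reject H₀: yes

Exact binomial: n=25, k=2, p₀=3/5=0.6000
P(X=j) = C(n,j)·p₀^j·(1−p₀)^(n−j); p = Σ P(X=j) over j with P(X=j) ≤ P(X=2)
p-value (two-sided) = 0.00000
At α=0.05: p < α → reject H₀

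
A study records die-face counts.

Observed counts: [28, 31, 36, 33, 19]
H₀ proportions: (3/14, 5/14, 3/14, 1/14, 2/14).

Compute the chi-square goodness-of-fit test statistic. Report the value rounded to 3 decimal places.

test statistic = 58.241

n = 147; E_i = n·p_i = [31.50, 52.50, 31.50, 10.50, 21.00]
χ² = (28−31.50)²/31.50 + (31−52.50)²/52.50 + (36−31.50)²/31.50 + (33−10.50)²/10.50 + (19−21.00)²/21.00 = 58.2413
df = 4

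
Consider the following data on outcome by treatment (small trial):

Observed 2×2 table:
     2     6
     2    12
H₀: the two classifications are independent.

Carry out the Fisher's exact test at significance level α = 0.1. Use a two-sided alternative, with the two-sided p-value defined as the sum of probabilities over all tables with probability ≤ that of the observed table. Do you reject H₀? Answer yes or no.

Margins: r₁=8, r₂=14, c₁=4, c₂=18, n=22
p_obs = C(8,2)·C(14,2)/C(22,4); sum pmf over tables with pmf ≤ p_obs
p-value (two-sided) = 0.60191
At α=0.1: p ≥ α → fail to reject H₀

reject H₀: no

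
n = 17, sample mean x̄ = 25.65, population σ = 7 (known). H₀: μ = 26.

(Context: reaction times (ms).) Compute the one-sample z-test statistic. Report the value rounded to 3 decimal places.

SE = σ/√n = 7/√17 = 1.6977
z = (x̄−μ₀)/SE = (25.65−26)/1.6977 = -0.2062

test statistic = -0.206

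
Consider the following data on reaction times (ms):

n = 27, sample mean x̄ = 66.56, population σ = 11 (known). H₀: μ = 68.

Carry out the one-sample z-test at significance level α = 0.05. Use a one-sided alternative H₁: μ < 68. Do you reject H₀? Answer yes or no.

SE = σ/√n = 11/√27 = 2.1170
z = (x̄−μ₀)/SE = (66.56−68)/2.1170 = -0.6802
p-value (one-sided, H₁ less) = 0.24818
At α=0.05: p ≥ α → fail to reject H₀

reject H₀: no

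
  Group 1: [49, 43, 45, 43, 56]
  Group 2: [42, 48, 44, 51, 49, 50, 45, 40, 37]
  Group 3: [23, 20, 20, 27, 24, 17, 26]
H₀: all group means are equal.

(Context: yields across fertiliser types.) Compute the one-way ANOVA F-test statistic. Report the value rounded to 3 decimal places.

test statistic = 60.458

Group means [47.20, 45.11, 22.43], grand mean 38.048
SSB = Σnᵢ(x̄ᵢ−x̄)² = 2575.549; SSW = ΣΣ(x−x̄ᵢ)² = 383.403
MSB = 2575.549/2 = 1287.7746; MSW = 383.403/18 = 21.3002
F = MSB/MSW = 60.4584
df = (2, 18)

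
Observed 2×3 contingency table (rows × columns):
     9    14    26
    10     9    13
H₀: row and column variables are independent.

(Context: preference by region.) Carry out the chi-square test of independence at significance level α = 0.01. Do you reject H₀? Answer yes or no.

Row totals [49, 32], col totals [19, 23, 39], n=81
χ² = (9−11.49)²/11.49 + (14−13.91)²/13.91 + (26−23.59)²/23.59 + (10−7.51)²/7.51 + (9−9.09)²/9.09 + (13−15.41)²/15.41 = 1.9928
df = 2
p-value (upper-tail) = 0.36921
At α=0.01: p ≥ α → fail to reject H₀

reject H₀: no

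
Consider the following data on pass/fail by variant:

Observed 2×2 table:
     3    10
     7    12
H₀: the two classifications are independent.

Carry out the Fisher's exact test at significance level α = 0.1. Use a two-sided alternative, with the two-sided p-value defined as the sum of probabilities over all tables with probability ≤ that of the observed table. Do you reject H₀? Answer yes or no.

reject H₀: no

Margins: r₁=13, r₂=19, c₁=10, c₂=22, n=32
p_obs = C(13,3)·C(19,7)/C(32,10); sum pmf over tables with pmf ≤ p_obs
p-value (two-sided) = 0.46732
At α=0.1: p ≥ α → fail to reject H₀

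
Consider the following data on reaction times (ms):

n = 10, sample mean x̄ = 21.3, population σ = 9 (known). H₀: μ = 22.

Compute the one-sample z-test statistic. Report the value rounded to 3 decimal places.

test statistic = -0.246

SE = σ/√n = 9/√10 = 2.8460
z = (x̄−μ₀)/SE = (21.3−22)/2.8460 = -0.2460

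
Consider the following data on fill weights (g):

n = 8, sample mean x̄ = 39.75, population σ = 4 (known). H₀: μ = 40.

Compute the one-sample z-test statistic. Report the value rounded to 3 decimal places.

test statistic = -0.177

SE = σ/√n = 4/√8 = 1.4142
z = (x̄−μ₀)/SE = (39.75−40)/1.4142 = -0.1768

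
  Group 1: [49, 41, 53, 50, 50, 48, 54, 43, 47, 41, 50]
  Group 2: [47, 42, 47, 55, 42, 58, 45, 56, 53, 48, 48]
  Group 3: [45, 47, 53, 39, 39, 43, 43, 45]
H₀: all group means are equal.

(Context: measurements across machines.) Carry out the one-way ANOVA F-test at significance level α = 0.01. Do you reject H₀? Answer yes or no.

Group means [47.82, 49.18, 44.25], grand mean 47.367
SSB = Σnᵢ(x̄ᵢ−x̄)² = 116.194; SSW = ΣΣ(x−x̄ᵢ)² = 646.773
MSB = 116.194/2 = 58.0970; MSW = 646.773/27 = 23.9545
F = MSB/MSW = 2.4253
df = (2, 27)
p-value (upper-tail) = 0.10748
At α=0.01: p ≥ α → fail to reject H₀

reject H₀: no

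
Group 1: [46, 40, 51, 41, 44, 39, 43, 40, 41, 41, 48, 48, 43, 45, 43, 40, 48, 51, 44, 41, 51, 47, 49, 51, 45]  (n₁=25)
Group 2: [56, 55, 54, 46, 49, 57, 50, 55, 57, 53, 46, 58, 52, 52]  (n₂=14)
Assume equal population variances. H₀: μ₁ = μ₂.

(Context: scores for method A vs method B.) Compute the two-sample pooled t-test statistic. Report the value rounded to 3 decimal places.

test statistic = -6.098

x̄₁=44.800, s₁=3.979, n₁=25
x̄₂=52.857, s₂=3.920, n₂=14
s_p² = [24·3.979² + 13·3.920²]/37 = 15.6680
SE = √(s_p²·(1/25+1/14)) = 1.3213
t = (44.800−52.857)/1.3213 = -6.0978
df = 37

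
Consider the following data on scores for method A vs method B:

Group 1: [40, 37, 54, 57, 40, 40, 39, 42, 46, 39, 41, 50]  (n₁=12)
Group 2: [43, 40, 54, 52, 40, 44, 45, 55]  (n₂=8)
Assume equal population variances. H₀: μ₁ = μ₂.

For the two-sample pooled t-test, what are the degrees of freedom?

degrees of freedom = 18

df = n₁ + n₂ − 2 = 12 + 8 − 2 = 18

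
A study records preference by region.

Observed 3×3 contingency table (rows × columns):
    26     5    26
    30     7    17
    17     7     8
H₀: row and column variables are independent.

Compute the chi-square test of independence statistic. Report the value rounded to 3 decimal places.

Row totals [57, 54, 32], col totals [73, 19, 51], n=143
χ² = (26−29.10)²/29.10 + (5−7.57)²/7.57 + (26−20.33)²/20.33 + (30−27.57)²/27.57 + (7−7.17)²/7.17 + (17−19.26)²/19.26 + (17−16.34)²/16.34 + (7−4.25)²/4.25 + (8−11.41)²/11.41 = 6.0943
df = 4

test statistic = 6.094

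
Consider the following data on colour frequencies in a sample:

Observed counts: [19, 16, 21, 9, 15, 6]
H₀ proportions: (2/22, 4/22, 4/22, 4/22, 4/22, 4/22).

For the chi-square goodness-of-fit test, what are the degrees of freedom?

degrees of freedom = 5

df = k − 1 = 6 − 1 = 5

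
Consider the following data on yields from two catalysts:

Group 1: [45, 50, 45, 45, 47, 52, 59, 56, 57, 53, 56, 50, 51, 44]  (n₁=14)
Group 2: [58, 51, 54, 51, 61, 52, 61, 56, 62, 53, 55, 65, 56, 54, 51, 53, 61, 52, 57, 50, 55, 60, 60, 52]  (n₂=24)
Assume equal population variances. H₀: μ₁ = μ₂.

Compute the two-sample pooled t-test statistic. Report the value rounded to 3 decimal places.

x̄₁=50.714, s₁=5.030, n₁=14
x̄₂=55.833, s₂=4.249, n₂=24
s_p² = [13·5.030² + 23·4.249²]/36 = 20.6720
SE = √(s_p²·(1/14+1/24)) = 1.5290
t = (50.714−55.833)/1.5290 = -3.3479
df = 36

test statistic = -3.348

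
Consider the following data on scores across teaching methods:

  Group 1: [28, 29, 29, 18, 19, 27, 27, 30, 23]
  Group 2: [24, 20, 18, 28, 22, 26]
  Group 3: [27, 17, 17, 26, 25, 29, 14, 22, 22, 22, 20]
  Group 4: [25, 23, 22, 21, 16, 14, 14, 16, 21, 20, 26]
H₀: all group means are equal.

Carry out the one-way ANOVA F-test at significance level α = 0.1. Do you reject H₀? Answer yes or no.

reject H₀: yes

Group means [25.56, 23.00, 21.91, 19.82], grand mean 22.351
SSB = Σnᵢ(x̄ᵢ−x̄)² = 167.665; SSW = ΣΣ(x−x̄ᵢ)² = 626.768
MSB = 167.665/3 = 55.8883; MSW = 626.768/33 = 18.9930
F = MSB/MSW = 2.9426
df = (3, 33)
p-value (upper-tail) = 0.04732
At α=0.1: p < α → reject H₀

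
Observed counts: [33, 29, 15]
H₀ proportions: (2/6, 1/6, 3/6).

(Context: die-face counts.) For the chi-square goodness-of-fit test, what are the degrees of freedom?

df = k − 1 = 3 − 1 = 2

degrees of freedom = 2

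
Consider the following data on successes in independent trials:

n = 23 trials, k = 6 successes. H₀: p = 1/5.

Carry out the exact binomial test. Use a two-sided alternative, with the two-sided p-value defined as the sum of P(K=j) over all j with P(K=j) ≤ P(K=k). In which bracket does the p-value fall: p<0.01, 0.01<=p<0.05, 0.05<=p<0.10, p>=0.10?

Exact binomial: n=23, k=6, p₀=1/5=0.2000
P(X=j) = C(n,j)·p₀^j·(1−p₀)^(n−j); p = Σ P(X=j) over j with P(X=j) ≤ P(X=6)
p-value (two-sided) = 0.43850
→ bracket: p>=0.10

p-value bracket: p>=0.10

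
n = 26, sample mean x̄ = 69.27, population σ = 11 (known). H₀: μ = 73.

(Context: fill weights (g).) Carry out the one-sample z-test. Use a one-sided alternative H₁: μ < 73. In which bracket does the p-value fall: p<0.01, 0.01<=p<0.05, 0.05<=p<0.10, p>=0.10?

SE = σ/√n = 11/√26 = 2.1573
z = (x̄−μ₀)/SE = (69.27−73)/2.1573 = -1.7290
p-value (one-sided, H₁ less) = 0.04190
→ bracket: 0.01<=p<0.05

p-value bracket: 0.01<=p<0.05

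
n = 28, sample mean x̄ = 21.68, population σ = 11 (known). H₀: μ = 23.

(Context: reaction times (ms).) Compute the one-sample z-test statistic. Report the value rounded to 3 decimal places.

SE = σ/√n = 11/√28 = 2.0788
z = (x̄−μ₀)/SE = (21.68−23)/2.0788 = -0.6350

test statistic = -0.635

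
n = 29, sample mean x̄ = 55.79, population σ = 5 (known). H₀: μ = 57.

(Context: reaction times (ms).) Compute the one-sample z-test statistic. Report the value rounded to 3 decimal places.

test statistic = -1.303

SE = σ/√n = 5/√29 = 0.9285
z = (x̄−μ₀)/SE = (55.79−57)/0.9285 = -1.3032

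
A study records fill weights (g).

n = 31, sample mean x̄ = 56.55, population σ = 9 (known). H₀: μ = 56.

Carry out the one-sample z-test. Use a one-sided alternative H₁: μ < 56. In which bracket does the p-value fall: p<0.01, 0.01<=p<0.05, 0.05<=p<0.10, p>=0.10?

p-value bracket: p>=0.10

SE = σ/√n = 9/√31 = 1.6164
z = (x̄−μ₀)/SE = (56.55−56)/1.6164 = 0.3403
p-value (one-sided, H₁ less) = 0.63317
→ bracket: p>=0.10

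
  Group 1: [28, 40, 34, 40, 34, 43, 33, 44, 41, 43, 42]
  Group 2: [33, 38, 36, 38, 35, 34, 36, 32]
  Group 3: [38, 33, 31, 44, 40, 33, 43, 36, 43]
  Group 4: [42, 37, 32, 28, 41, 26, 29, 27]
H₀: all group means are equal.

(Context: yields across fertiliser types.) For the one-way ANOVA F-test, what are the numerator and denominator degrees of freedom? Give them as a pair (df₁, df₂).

k = 4 groups, N = 36 total
df = (k−1, N−k) = (4−1, 36−4) = (3, 32)

degrees of freedom = [3, 32]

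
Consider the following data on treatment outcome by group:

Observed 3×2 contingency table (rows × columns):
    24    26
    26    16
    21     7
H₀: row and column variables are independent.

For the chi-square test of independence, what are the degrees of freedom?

degrees of freedom = 2

df = (r−1)(c−1) = (3−1)·(2−1) = 2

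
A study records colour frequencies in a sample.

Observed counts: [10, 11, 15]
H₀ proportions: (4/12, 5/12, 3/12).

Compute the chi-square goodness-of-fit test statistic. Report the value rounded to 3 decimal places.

n = 36; E_i = n·p_i = [12.00, 15.00, 9.00]
χ² = (10−12.00)²/12.00 + (11−15.00)²/15.00 + (15−9.00)²/9.00 = 5.4000
df = 2

test statistic = 5.400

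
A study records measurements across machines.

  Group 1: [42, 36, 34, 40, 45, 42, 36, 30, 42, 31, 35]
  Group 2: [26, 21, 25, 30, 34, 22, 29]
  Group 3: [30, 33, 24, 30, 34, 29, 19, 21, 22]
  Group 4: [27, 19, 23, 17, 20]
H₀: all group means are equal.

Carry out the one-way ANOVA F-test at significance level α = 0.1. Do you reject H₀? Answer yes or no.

Group means [37.55, 26.71, 26.89, 21.20], grand mean 29.625
SSB = Σnᵢ(x̄ᵢ−x̄)² = 1171.655; SSW = ΣΣ(x−x̄ᵢ)² = 673.845
MSB = 1171.655/3 = 390.5518; MSW = 673.845/28 = 24.0659
F = MSB/MSW = 16.2284
df = (3, 28)
p-value (upper-tail) = 0.00000
At α=0.1: p < α → reject H₀

reject H₀: yes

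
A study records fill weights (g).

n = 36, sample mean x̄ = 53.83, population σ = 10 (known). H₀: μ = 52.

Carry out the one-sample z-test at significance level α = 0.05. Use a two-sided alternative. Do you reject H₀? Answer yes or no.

reject H₀: no

SE = σ/√n = 10/√36 = 1.6667
z = (x̄−μ₀)/SE = (53.83−52)/1.6667 = 1.0980
p-value (two-sided) = 0.27220
At α=0.05: p ≥ α → fail to reject H₀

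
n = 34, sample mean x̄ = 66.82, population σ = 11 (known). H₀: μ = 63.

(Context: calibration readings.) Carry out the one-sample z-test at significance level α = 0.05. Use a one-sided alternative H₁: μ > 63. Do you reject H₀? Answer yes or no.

reject H₀: yes

SE = σ/√n = 11/√34 = 1.8865
z = (x̄−μ₀)/SE = (66.82−63)/1.8865 = 2.0249
p-value (one-sided, H₁ greater) = 0.02144
At α=0.05: p < α → reject H₀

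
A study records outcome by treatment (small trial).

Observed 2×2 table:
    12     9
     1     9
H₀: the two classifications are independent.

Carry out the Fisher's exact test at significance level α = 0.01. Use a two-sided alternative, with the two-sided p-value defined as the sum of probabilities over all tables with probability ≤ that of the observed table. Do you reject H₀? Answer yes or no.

reject H₀: no

Margins: r₁=21, r₂=10, c₁=13, c₂=18, n=31
p_obs = C(21,12)·C(10,1)/C(31,13); sum pmf over tables with pmf ≤ p_obs
p-value (two-sided) = 0.01997
At α=0.01: p ≥ α → fail to reject H₀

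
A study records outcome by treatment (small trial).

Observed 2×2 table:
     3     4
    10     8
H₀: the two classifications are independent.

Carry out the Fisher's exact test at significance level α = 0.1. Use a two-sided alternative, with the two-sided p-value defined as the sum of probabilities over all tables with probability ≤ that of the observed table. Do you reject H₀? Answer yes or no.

reject H₀: no

Margins: r₁=7, r₂=18, c₁=13, c₂=12, n=25
p_obs = C(7,3)·C(18,10)/C(25,13); sum pmf over tables with pmf ≤ p_obs
p-value (two-sided) = 0.67277
At α=0.1: p ≥ α → fail to reject H₀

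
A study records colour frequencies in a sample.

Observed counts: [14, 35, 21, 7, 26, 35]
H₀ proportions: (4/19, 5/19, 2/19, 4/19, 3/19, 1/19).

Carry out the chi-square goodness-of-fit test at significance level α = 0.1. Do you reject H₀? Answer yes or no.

n = 138; E_i = n·p_i = [29.05, 36.32, 14.53, 29.05, 21.79, 7.26]
χ² = (14−29.05)²/29.05 + (35−36.32)²/36.32 + (21−14.53)²/14.53 + (7−29.05)²/29.05 + (26−21.79)²/21.79 + (35−7.26)²/7.26 = 134.2071
df = 5
p-value (upper-tail) = 0.00000
At α=0.1: p < α → reject H₀

reject H₀: yes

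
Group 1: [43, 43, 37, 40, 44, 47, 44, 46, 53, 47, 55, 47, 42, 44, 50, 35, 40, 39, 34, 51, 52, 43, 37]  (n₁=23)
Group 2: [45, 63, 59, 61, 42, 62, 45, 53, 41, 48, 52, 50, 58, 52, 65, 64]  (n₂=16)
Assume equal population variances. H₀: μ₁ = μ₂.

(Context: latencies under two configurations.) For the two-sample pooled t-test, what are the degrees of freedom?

degrees of freedom = 37

df = n₁ + n₂ − 2 = 23 + 16 − 2 = 37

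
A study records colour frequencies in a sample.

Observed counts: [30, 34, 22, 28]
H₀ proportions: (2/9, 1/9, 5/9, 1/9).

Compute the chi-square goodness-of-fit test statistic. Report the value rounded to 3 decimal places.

test statistic = 82.326

n = 114; E_i = n·p_i = [25.33, 12.67, 63.33, 12.67]
χ² = (30−25.33)²/25.33 + (34−12.67)²/12.67 + (22−63.33)²/63.33 + (28−12.67)²/12.67 = 82.3263
df = 3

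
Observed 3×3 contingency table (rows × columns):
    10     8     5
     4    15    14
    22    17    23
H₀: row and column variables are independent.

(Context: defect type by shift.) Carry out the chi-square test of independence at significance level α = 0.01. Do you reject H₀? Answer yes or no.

reject H₀: no

Row totals [23, 33, 62], col totals [36, 40, 42], n=118
χ² = (10−7.02)²/7.02 + (8−7.80)²/7.80 + (5−8.19)²/8.19 + (4−10.07)²/10.07 + (15−11.19)²/11.19 + (14−11.75)²/11.75 + (22−18.92)²/18.92 + (17−21.02)²/21.02 + (23−22.07)²/22.07 = 9.2137
df = 4
p-value (upper-tail) = 0.05598
At α=0.01: p ≥ α → fail to reject H₀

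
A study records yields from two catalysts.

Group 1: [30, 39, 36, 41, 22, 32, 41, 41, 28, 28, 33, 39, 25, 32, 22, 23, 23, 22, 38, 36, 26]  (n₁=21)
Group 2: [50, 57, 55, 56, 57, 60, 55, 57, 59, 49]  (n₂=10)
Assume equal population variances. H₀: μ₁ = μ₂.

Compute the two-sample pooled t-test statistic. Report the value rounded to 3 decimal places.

test statistic = -10.257

x̄₁=31.286, s₁=7.008, n₁=21
x̄₂=55.500, s₂=3.536, n₂=10
s_p² = [20·7.008² + 9·3.536²]/29 = 37.7512
SE = √(s_p²·(1/21+1/10)) = 2.3607
t = (31.286−55.500)/2.3607 = -10.2573
df = 29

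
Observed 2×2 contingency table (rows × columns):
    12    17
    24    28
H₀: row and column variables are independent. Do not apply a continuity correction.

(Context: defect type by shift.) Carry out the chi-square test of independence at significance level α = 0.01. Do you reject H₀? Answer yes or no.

Row totals [29, 52], col totals [36, 45], n=81
χ² = (12−12.89)²/12.89 + (17−16.11)²/16.11 + (24−23.11)²/23.11 + (28−28.89)²/28.89 = 0.1719
df = 1
p-value (upper-tail) = 0.67844
At α=0.01: p ≥ α → fail to reject H₀

reject H₀: no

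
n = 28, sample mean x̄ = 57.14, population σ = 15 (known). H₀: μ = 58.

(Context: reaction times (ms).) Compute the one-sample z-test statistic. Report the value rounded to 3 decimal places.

test statistic = -0.303

SE = σ/√n = 15/√28 = 2.8347
z = (x̄−μ₀)/SE = (57.14−58)/2.8347 = -0.3034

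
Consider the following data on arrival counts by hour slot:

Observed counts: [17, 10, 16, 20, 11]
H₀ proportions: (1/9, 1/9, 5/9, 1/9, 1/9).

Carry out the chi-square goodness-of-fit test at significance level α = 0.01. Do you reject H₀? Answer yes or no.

reject H₀: yes

n = 74; E_i = n·p_i = [8.22, 8.22, 41.11, 8.22, 8.22]
χ² = (17−8.22)²/8.22 + (10−8.22)²/8.22 + (16−41.11)²/41.11 + (20−8.22)²/8.22 + (11−8.22)²/8.22 = 42.9027
df = 4
p-value (upper-tail) = 0.00000
At α=0.01: p < α → reject H₀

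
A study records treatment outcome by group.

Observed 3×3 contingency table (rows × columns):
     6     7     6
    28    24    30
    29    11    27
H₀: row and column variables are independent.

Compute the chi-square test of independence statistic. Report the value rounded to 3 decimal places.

test statistic = 4.994

Row totals [19, 82, 67], col totals [63, 42, 63], n=168
χ² = (6−7.12)²/7.12 + (7−4.75)²/4.75 + (6−7.12)²/7.12 + (28−30.75)²/30.75 + (24−20.50)²/20.50 + (30−30.75)²/30.75 + (29−25.12)²/25.12 + (11−16.75)²/16.75 + (27−25.12)²/25.12 = 4.9943
df = 4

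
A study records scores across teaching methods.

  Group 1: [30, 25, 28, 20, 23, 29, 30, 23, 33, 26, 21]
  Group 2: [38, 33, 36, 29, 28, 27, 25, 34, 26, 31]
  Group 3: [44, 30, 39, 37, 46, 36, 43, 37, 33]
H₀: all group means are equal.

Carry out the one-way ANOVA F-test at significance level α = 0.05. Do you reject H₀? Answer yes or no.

reject H₀: yes

Group means [26.18, 30.70, 38.33], grand mean 31.333
SSB = Σnᵢ(x̄ᵢ−x̄)² = 736.930; SSW = ΣΣ(x−x̄ᵢ)² = 569.736
MSB = 736.930/2 = 368.4652; MSW = 569.736/27 = 21.1013
F = MSB/MSW = 17.4617
df = (2, 27)
p-value (upper-tail) = 0.00001
At α=0.05: p < α → reject H₀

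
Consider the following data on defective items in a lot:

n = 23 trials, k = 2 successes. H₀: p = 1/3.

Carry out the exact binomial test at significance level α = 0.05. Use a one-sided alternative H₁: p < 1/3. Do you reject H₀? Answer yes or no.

Exact binomial: n=23, k=2, p₀=1/3=0.3333
P(X≤2) from Σ C(n,i)·p₀^i·(1−p₀)^(n−i)
p-value (one-sided, H₁ less) = 0.00675
At α=0.05: p < α → reject H₀

reject H₀: yes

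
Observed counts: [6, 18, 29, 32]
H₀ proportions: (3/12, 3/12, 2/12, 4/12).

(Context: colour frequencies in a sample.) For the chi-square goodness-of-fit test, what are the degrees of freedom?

df = k − 1 = 4 − 1 = 3

degrees of freedom = 3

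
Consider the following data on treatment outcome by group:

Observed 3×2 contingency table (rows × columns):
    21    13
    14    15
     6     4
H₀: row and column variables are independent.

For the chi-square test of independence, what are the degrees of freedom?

degrees of freedom = 2

df = (r−1)(c−1) = (3−1)·(2−1) = 2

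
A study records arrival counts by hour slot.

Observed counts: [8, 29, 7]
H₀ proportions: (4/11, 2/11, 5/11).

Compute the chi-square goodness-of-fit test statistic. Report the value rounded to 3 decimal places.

n = 44; E_i = n·p_i = [16.00, 8.00, 20.00]
χ² = (8−16.00)²/16.00 + (29−8.00)²/8.00 + (7−20.00)²/20.00 = 67.5750
df = 2

test statistic = 67.575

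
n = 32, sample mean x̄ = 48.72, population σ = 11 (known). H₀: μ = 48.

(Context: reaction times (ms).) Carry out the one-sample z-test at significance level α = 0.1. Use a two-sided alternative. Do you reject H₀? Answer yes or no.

SE = σ/√n = 11/√32 = 1.9445
z = (x̄−μ₀)/SE = (48.72−48)/1.9445 = 0.3703
p-value (two-sided) = 0.71118
At α=0.1: p ≥ α → fail to reject H₀

reject H₀: no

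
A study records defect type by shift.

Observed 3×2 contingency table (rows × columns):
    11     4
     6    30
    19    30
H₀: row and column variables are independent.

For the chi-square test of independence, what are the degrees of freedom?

df = (r−1)(c−1) = (3−1)·(2−1) = 2

degrees of freedom = 2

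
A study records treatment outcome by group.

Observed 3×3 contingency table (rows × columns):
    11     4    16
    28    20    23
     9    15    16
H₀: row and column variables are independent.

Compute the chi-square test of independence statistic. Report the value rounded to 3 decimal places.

test statistic = 8.158

Row totals [31, 71, 40], col totals [48, 39, 55], n=142
χ² = (11−10.48)²/10.48 + (4−8.51)²/8.51 + (16−12.01)²/12.01 + (28−24.00)²/24.00 + (20−19.50)²/19.50 + (23−27.50)²/27.50 + (9−13.52)²/13.52 + (15−10.99)²/10.99 + (16−15.49)²/15.49 = 8.1580
df = 4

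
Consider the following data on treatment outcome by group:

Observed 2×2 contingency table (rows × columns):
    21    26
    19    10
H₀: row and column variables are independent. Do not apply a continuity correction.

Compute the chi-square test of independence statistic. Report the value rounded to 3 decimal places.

test statistic = 3.123

Row totals [47, 29], col totals [40, 36], n=76
χ² = (21−24.74)²/24.74 + (26−22.26)²/22.26 + (19−15.26)²/15.26 + (10−13.74)²/13.74 = 3.1231
df = 1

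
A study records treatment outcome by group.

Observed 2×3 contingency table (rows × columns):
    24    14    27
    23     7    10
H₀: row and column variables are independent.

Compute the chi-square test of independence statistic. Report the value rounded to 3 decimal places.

Row totals [65, 40], col totals [47, 21, 37], n=105
χ² = (24−29.10)²/29.10 + (14−13.00)²/13.00 + (27−22.90)²/22.90 + (23−17.90)²/17.90 + (7−8.00)²/8.00 + (10−14.10)²/14.10 = 4.4662
df = 2

test statistic = 4.466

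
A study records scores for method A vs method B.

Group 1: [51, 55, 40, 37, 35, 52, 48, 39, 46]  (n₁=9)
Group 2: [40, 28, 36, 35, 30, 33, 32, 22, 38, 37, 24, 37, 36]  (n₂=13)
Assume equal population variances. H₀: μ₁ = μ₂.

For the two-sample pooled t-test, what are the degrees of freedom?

df = n₁ + n₂ − 2 = 9 + 13 − 2 = 20

degrees of freedom = 20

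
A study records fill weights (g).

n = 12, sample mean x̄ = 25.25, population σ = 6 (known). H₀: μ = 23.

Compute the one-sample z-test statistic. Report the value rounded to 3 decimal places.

test statistic = 1.299

SE = σ/√n = 6/√12 = 1.7321
z = (x̄−μ₀)/SE = (25.25−23)/1.7321 = 1.2990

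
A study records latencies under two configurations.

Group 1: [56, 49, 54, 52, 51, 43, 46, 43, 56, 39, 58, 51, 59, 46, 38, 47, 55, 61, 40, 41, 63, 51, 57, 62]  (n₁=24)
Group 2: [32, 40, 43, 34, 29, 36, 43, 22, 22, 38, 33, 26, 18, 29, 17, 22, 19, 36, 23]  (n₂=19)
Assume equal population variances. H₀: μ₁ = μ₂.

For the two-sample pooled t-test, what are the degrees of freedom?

df = n₁ + n₂ − 2 = 24 + 19 − 2 = 41

degrees of freedom = 41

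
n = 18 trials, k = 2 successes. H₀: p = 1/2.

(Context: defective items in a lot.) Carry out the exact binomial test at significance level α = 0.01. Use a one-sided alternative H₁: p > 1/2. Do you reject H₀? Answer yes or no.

reject H₀: no

Exact binomial: n=18, k=2, p₀=1/2=0.5000
P(X≥2) from Σ C(n,i)·p₀^i·(1−p₀)^(n−i)
p-value (one-sided, H₁ greater) = 0.99993
At α=0.01: p ≥ α → fail to reject H₀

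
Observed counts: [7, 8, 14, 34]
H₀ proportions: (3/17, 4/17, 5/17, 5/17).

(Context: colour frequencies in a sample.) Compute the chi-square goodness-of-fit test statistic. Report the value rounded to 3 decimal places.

n = 63; E_i = n·p_i = [11.12, 14.82, 18.53, 18.53]
χ² = (7−11.12)²/11.12 + (8−14.82)²/14.82 + (14−18.53)²/18.53 + (34−18.53)²/18.53 = 18.6899
df = 3

test statistic = 18.690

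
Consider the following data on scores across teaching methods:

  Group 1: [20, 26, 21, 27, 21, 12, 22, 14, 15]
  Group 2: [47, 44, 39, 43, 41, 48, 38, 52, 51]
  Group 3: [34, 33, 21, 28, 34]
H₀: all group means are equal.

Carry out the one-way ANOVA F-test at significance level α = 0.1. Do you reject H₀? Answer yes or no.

Group means [19.78, 44.78, 30.00], grand mean 31.783
SSB = Σnᵢ(x̄ᵢ−x̄)² = 2832.802; SSW = ΣΣ(x−x̄ᵢ)² = 545.111
MSB = 2832.802/2 = 1416.4010; MSW = 545.111/20 = 27.2556
F = MSB/MSW = 51.9674
df = (2, 20)
p-value (upper-tail) = 0.00000
At α=0.1: p < α → reject H₀

reject H₀: yes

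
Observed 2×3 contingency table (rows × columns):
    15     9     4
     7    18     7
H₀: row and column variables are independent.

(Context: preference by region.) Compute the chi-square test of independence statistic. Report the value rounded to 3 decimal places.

test statistic = 6.489

Row totals [28, 32], col totals [22, 27, 11], n=60
χ² = (15−10.27)²/10.27 + (9−12.60)²/12.60 + (4−5.13)²/5.13 + (7−11.73)²/11.73 + (18−14.40)²/14.40 + (7−5.87)²/5.87 = 6.4894
df = 2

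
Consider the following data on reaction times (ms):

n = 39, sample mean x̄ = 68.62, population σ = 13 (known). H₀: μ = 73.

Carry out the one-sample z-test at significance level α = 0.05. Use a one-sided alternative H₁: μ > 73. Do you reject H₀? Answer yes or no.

SE = σ/√n = 13/√39 = 2.0817
z = (x̄−μ₀)/SE = (68.62−73)/2.0817 = -2.1041
p-value (one-sided, H₁ greater) = 0.98231
At α=0.05: p ≥ α → fail to reject H₀

reject H₀: no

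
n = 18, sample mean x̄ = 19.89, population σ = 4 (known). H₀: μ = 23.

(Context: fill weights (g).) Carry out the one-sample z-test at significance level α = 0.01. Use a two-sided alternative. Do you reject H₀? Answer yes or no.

reject H₀: yes

SE = σ/√n = 4/√18 = 0.9428
z = (x̄−μ₀)/SE = (19.89−23)/0.9428 = -3.2987
p-value (two-sided) = 0.00097
At α=0.01: p < α → reject H₀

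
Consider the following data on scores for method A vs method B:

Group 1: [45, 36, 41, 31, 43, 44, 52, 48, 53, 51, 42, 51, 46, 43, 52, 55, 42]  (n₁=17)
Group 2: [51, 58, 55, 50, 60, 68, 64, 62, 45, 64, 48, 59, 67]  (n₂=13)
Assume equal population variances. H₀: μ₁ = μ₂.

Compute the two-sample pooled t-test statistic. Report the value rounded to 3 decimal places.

test statistic = -4.811

x̄₁=45.588, s₁=6.413, n₁=17
x̄₂=57.769, s₂=7.440, n₂=13
s_p² = [16·6.413² + 12·7.440²]/28 = 47.2295
SE = √(s_p²·(1/17+1/13)) = 2.5320
t = (45.588−57.769)/2.5320 = -4.8107
df = 28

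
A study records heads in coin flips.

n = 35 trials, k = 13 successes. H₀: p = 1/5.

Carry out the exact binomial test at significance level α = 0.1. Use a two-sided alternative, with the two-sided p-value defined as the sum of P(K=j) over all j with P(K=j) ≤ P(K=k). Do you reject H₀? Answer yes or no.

reject H₀: yes

Exact binomial: n=35, k=13, p₀=1/5=0.2000
P(X=j) = C(n,j)·p₀^j·(1−p₀)^(n−j); p = Σ P(X=j) over j with P(X=j) ≤ P(X=13)
p-value (two-sided) = 0.01814
At α=0.1: p < α → reject H₀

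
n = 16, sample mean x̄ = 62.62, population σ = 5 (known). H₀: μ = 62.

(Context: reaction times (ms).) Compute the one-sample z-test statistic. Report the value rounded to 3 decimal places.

test statistic = 0.496

SE = σ/√n = 5/√16 = 1.2500
z = (x̄−μ₀)/SE = (62.62−62)/1.2500 = 0.4960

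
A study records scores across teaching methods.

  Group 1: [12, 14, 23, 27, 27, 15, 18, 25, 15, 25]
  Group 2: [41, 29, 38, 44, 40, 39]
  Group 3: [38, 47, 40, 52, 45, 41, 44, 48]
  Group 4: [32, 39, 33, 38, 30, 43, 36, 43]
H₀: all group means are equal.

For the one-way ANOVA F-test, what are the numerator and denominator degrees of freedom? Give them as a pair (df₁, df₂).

k = 4 groups, N = 32 total
df = (k−1, N−k) = (4−1, 32−4) = (3, 28)

degrees of freedom = [3, 28]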